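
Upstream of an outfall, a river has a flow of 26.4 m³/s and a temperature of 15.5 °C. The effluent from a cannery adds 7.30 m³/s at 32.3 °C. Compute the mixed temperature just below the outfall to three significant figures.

Flow-weighted mixing: C = (Q_r C_r + Q_w C_w)/(Q_r + Q_w)
= (26.4×15.5 + 7.30×32.3)/(26.4 + 7.30) = 645.0/33.70 = 19.14 °C.

19.1 °C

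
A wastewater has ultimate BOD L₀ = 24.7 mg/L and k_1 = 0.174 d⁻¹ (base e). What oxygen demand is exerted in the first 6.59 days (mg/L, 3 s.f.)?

y ≈ 16.9 mg/L

y_t = L₀(1 − e^(−k_1 t)) = 24.7 × (1 − e^(−0.174×6.59))
= 24.7 × (1 − 0.3177) = 24.7 × 0.6823 = 16.85 mg/L.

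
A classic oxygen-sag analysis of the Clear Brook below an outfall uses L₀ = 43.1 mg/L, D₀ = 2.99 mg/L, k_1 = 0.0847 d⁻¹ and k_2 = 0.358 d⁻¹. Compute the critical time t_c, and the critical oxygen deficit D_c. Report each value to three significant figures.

t_c ≈ 4.35 d; D_c ≈ 7.06 mg/L

t_c = [1/(k_2−k_1)] ln[(k_2/k_1)(1 − D₀(k_2−k_1)/(k_1 L₀))]
= [1/(0.358−0.0847)] ln[(0.358/0.0847)(1 − 2.99×0.2733/(0.0847×43.1))]
= (1/0.2733) ln[4.227 × 0.7762] = 3.659 × ln(3.281) = 3.659 × 1.188 = 4.347 d.
D_c = (k_1/k_2) L₀ e^(−k_1 t_c) = (0.0847/0.358) × 43.1 × e^(−0.0847×4.347) = 0.2366 × 43.1 × 0.6920 = 7.056 mg/L.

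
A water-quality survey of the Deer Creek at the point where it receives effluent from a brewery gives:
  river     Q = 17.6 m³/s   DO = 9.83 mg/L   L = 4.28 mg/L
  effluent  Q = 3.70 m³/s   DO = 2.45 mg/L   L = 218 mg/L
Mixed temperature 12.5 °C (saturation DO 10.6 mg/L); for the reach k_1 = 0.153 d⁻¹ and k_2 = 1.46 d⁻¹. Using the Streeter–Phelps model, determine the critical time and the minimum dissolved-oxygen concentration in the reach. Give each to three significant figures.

t_c ≈ 1.30 d; minimum DO ≈ 7.05 mg/L

Mixed DO = (17.6×9.83 + 3.70×2.45)/(17.6+3.70) = 182.1/21.30 = 8.548 mg/L.
Mixed L₀ = (17.6×4.28 + 3.70×218)/(21.30) = 881.9/21.30 = 41.41 mg/L.
Initial deficit D₀ = C_s − DO₀ = 10.6 − 8.548 = 2.052 mg/L.
t_c = (1/1.307) ln[(1.46/0.153)(1 − 2.052×1.307/(0.153×41.41))] = 0.7651 × ln(5.503) = 1.305 d.
D_c = (0.153/1.46) × 41.41 × e^(−0.153×1.305) = 0.1048 × 41.41 × 0.8190 = 3.554 mg/L.
Minimum DO = 10.6 − 3.554 = 7.046 mg/L.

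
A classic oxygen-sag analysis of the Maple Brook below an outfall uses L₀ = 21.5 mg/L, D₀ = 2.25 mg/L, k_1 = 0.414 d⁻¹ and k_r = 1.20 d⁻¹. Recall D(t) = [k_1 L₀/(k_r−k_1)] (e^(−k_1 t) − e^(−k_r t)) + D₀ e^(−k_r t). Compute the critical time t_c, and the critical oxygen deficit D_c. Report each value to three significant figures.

At the critical point dD/dt = 0, so k_1 L₀ e^(−k_1 t) = k_r D. Substituting D(t) from the Streeter–Phelps equation and solving for t gives
t_c = ln[(k_r/k_1)(1 − D₀(k_r−k_1)/(k_1 L₀))] / (k_r−k_1).
Here k_r−k_1 = 0.7860 d⁻¹ and 1 − D₀(k_r−k_1)/(k_1 L₀) = 1 − 2.25×0.7860/(0.414×21.5) = 0.8013, so
t_c = ln(2.899 × 0.8013) / 0.7860 = 0.8427 / 0.7860 = 1.072 d.
L(t_c) = L₀ e^(−k_1 t_c) = 21.5 × 0.6415 = 13.79 mg/L, and at the critical point k_r D_c = k_1 L, so D_c = (0.414/1.20) × 13.79 = 4.759 mg/L.

t_c ≈ 1.07 d; D_c ≈ 4.76 mg/L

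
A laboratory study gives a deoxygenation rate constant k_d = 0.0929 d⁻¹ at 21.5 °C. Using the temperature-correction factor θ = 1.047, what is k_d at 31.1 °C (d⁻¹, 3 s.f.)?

k_d(T₂) = k_d(T₁) · θ^(T₂−T₁) = 0.0929 × 1.047^(31.1−21.5)
= 0.0929 × 1.047^9.60 = 0.0929 × 1.554 = 0.1444 d⁻¹.

k_d ≈ 0.144 d⁻¹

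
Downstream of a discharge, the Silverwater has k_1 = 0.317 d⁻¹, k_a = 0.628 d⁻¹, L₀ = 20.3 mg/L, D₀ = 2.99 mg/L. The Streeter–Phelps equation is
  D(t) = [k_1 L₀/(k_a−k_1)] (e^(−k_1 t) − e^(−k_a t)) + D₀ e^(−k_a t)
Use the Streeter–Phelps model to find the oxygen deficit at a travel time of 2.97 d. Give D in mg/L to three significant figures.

D ≈ 5.33 mg/L

k_1 L₀/(k_a−k_1) = 0.317×20.3/(0.628−0.317) = 6.435/0.3110 = 20.69 mg/L.
e^(−k_1 t) = e^(−0.317×2.970) = 0.3900; e^(−k_a t) = e^(−0.628×2.970) = 0.1549.
D = 20.69 × (0.3900 − 0.1549) + 2.99 × 0.1549 = 4.866 + 0.4631 = 5.329 mg/L.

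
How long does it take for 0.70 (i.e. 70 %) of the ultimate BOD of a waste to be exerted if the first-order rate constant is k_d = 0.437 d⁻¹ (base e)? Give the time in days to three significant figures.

t ≈ 2.76 d

y/L₀ = 1 − e^(−k_d t) = 0.70 ⇒ e^(−k_d t) = 0.300
t = −ln(0.300) / 0.437 = 1.204 / 0.437 = 2.755 d.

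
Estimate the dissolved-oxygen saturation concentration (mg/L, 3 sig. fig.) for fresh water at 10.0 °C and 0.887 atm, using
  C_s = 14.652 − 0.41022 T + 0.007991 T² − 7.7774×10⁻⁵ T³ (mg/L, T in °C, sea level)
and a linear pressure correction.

At sea level: C_s = 14.652 − 0.41022×10.0 + 0.007991×10.0² − 7.7774×10⁻⁵×10.0³ = 11.27 mg/L.
Pressure correction: C_s' = 11.27 × 0.887 = 9.997 mg/L.

C_s ≈ 10.0 mg/L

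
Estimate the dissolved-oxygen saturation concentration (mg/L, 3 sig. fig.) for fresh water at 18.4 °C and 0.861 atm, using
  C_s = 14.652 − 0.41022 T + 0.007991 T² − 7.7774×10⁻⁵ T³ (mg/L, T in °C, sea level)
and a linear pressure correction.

At sea level: C_s = 14.652 − 0.41022×18.4 + 0.007991×18.4² − 7.7774×10⁻⁵×18.4³ = 9.325 mg/L.
Pressure correction: C_s' = 9.325 × 0.861 = 8.029 mg/L.

C_s ≈ 8.03 mg/L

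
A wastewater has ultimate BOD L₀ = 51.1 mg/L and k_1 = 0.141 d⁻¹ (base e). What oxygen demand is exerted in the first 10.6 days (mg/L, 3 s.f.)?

y_t = L₀(1 − e^(−k_1 t)) = 51.1 × (1 − e^(−0.141×10.6))
= 51.1 × (1 − 0.2243) = 51.1 × 0.7757 = 39.64 mg/L.

y ≈ 39.6 mg/L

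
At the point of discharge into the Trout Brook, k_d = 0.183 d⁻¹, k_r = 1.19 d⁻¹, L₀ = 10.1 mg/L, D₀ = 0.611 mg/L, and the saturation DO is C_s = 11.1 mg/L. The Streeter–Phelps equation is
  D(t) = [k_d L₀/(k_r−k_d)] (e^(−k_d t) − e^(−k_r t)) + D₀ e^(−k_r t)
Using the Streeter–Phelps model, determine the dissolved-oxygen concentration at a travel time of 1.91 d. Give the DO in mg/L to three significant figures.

DO ≈ 9.93 mg/L

k_d L₀/(k_r−k_d) = 0.183×10.1/(1.19−0.183) = 1.848/1.007 = 1.835 mg/L.
e^(−k_d t) = e^(−0.183×1.910) = 0.7050; e^(−k_r t) = e^(−1.19×1.910) = 0.1030.
D = 1.835 × (0.7050 − 0.1030) + 0.611 × 0.1030 = 1.105 + 0.06294 = 1.168 mg/L.
DO = C_s − D = 11.1 − 1.168 = 9.932 mg/L.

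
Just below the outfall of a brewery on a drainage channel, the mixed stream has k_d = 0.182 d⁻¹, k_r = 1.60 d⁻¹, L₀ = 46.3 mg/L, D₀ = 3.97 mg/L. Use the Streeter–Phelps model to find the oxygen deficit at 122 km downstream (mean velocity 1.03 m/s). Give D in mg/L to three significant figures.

D ≈ 4.41 mg/L

Travel time t = x/v = 122 km / (1.03 m/s) = 122000 m / 1.03 m/s = 118400 s = 1.371 d.
k_d L₀/(k_r−k_d) = 0.182×46.3/(1.60−0.182) = 8.427/1.418 = 5.943 mg/L.
e^(−k_d t) = e^(−0.182×1.371) = 0.7792; e^(−k_r t) = e^(−1.60×1.371) = 0.1115.
D = 5.943 × (0.7792 − 0.1115) + 3.97 × 0.1115 = 3.968 + 0.4428 = 4.410 mg/L.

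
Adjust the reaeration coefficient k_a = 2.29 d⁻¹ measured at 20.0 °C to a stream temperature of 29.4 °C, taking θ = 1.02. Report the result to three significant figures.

k_a ≈ 2.76 d⁻¹

k_a(T₂) = k_a(T₁) · θ^(T₂−T₁) = 2.29 × 1.02^(29.4−20.0)
= 2.29 × 1.02^9.40 = 2.29 × 1.205 = 2.759 d⁻¹.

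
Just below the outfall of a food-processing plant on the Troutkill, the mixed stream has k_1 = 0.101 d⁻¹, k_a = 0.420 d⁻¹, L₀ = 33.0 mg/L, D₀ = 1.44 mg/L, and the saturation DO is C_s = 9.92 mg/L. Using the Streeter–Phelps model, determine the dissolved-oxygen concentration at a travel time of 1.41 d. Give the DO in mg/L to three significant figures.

DO ≈ 5.84 mg/L

k_1 L₀/(k_a−k_1) = 0.101×33.0/(0.420−0.101) = 3.333/0.3190 = 10.45 mg/L.
e^(−k_1 t) = e^(−0.101×1.410) = 0.8673; e^(−k_a t) = e^(−0.420×1.410) = 0.5531.
D = 10.45 × (0.8673 − 0.5531) + 1.44 × 0.5531 = 3.282 + 0.7965 = 4.079 mg/L.
DO = C_s − D = 9.92 − 4.079 = 5.841 mg/L.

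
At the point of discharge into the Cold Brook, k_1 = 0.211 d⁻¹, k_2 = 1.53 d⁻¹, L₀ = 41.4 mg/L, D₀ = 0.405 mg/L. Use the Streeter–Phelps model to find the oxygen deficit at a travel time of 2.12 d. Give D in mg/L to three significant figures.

D ≈ 3.99 mg/L

k_1 L₀/(k_2−k_1) = 0.211×41.4/(1.53−0.211) = 8.735/1.319 = 6.623 mg/L.
e^(−k_1 t) = e^(−0.211×2.120) = 0.6393; e^(−k_2 t) = e^(−1.53×2.120) = 0.03902.
D = 6.623 × (0.6393 − 0.03902) + 0.405 × 0.03902 = 3.976 + 0.01580 = 3.992 mg/L.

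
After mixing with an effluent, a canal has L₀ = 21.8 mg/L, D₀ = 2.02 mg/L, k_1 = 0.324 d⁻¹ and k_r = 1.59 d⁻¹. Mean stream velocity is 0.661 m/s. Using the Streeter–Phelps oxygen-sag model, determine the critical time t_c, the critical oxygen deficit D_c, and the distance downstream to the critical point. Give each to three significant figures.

t_c ≈ 0.901 d; D_c ≈ 3.32 mg/L; x_c ≈ 51.5 km

At the critical point dD/dt = 0, so k_1 L₀ e^(−k_1 t) = k_r D. Substituting D(t) from the Streeter–Phelps equation and solving for t gives
t_c = ln[(k_r/k_1)(1 − D₀(k_r−k_1)/(k_1 L₀))] / (k_r−k_1).
Here k_r−k_1 = 1.266 d⁻¹ and 1 − D₀(k_r−k_1)/(k_1 L₀) = 1 − 2.02×1.266/(0.324×21.8) = 0.6379, so
t_c = ln(4.907 × 0.6379) / 1.266 = 1.141 / 1.266 = 0.9014 d.
D_c = (k_1/k_r) L₀ e^(−k_1 t_c) = (0.324/1.59) × 21.8 × e^(−0.324×0.9014) = 0.2038 × 21.8 × 0.7467 = 3.317 mg/L.
x_c = v t_c = 0.661 m/s × 0.9014 d × 86400 s/d = 51480 m ≈ 51.5 km.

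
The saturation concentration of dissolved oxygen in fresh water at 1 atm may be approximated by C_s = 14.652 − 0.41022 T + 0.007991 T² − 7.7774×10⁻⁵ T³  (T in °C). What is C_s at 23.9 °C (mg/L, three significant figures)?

C_s = 14.652 − 0.41022×23.9 + 0.007991×23.9² − 7.7774×10⁻⁵×23.9³ = 8.351 mg/L.

C_s ≈ 8.35 mg/L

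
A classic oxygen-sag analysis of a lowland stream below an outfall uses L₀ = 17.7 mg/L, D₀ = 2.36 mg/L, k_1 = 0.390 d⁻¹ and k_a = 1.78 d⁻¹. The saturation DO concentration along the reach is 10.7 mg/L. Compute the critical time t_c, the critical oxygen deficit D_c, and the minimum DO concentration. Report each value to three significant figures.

At the critical point dD/dt = 0, so k_1 L₀ e^(−k_1 t) = k_a D. Substituting D(t) from the Streeter–Phelps equation and solving for t gives
t_c = ln[(k_a/k_1)(1 − D₀(k_a−k_1)/(k_1 L₀))] / (k_a−k_1).
Here k_a−k_1 = 1.390 d⁻¹ and 1 − D₀(k_a−k_1)/(k_1 L₀) = 1 − 2.36×1.390/(0.390×17.7) = 0.5248, so
t_c = ln(4.564 × 0.5248) / 1.390 = 0.8735 / 1.390 = 0.6284 d.
L(t_c) = L₀ e^(−k_1 t_c) = 17.7 × 0.7826 = 13.85 mg/L, and at the critical point k_a D_c = k_1 L, so D_c = (0.390/1.78) × 13.85 = 3.035 mg/L.
Minimum DO = C_s − D_c = 10.7 − 3.035 = 7.665 mg/L.

t_c ≈ 0.628 d; D_c ≈ 3.04 mg/L; min DO ≈ 7.66 mg/L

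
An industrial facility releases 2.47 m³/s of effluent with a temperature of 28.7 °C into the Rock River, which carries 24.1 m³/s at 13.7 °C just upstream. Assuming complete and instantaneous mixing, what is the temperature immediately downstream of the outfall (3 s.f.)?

Flow-weighted mixing: C = (Q_r C_r + Q_w C_w)/(Q_r + Q_w)
= (24.1×13.7 + 2.47×28.7)/(24.1 + 2.47) = 401.1/26.57 = 15.09 °C.

15.1 °C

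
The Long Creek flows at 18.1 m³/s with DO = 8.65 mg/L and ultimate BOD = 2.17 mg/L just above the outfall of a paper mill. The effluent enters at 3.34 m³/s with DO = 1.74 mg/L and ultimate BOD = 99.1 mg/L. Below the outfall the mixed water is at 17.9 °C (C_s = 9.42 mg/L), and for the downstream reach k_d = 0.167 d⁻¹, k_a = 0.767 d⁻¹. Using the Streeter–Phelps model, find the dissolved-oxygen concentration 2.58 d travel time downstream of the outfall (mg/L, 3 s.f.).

DO ≈ 6.70 mg/L

Mixed DO = (18.1×8.65 + 3.34×1.74)/(18.1+3.34) = 162.4/21.44 = 7.574 mg/L.
Mixed L₀ = (18.1×2.17 + 3.34×99.1)/(21.44) = 370.3/21.44 = 17.27 mg/L.
Initial deficit D₀ = C_s − DO₀ = 9.42 − 7.574 = 1.846 mg/L.
D(2.58) = [0.167×17.27/(0.767−0.167)](e^(−0.167×2.58) − e^(−0.767×2.58)) + 1.846 e^(−0.767×2.58)
= 4.807 × (0.6499 − 0.1382) + 1.846 × 0.1382 = 2.715 mg/L.
DO = 9.42 − 2.715 = 6.705 mg/L.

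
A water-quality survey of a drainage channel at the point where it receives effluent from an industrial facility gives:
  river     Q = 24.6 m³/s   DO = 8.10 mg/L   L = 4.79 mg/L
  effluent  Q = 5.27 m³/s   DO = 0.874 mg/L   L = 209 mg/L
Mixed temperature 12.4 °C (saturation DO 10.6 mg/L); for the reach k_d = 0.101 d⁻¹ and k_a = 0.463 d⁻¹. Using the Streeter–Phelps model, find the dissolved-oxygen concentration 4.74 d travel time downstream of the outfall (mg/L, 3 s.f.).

Mixed DO = (24.6×8.10 + 5.27×0.874)/(24.6+5.27) = 203.9/29.87 = 6.825 mg/L.
Mixed L₀ = (24.6×4.79 + 5.27×209)/(29.87) = 1219/29.87 = 40.82 mg/L.
Initial deficit D₀ = C_s − DO₀ = 10.6 − 6.825 = 3.775 mg/L.
D(4.74) = [0.101×40.82/(0.463−0.101)](e^(−0.101×4.74) − e^(−0.463×4.74)) + 3.775 e^(−0.463×4.74)
= 11.39 × (0.6196 − 0.1114) + 3.775 × 0.1114 = 6.208 mg/L.
DO = 10.6 − 6.208 = 4.392 mg/L.

DO ≈ 4.39 mg/L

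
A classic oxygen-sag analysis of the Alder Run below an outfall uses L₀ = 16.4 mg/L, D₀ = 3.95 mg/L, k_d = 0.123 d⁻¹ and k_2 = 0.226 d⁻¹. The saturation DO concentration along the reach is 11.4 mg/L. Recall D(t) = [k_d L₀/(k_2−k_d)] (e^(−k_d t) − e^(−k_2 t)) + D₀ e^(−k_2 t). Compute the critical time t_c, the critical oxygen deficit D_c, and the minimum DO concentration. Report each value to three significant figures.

t_c ≈ 3.72 d; D_c ≈ 5.65 mg/L; min DO ≈ 5.75 mg/L

With k_2/k_d = 1.837 and 1 − D₀(k_2−k_d)/(k_d L₀) = 0.7983,
t_c = ln(1.837 × 0.7983) / (0.226 − 0.123) = ln(1.467) / 0.1030 = 0.3831/0.1030 = 3.719 d.
L(t_c) = L₀ e^(−k_d t_c) = 16.4 × 0.6329 = 10.38 mg/L, and at the critical point k_2 D_c = k_d L, so D_c = (0.123/0.226) × 10.38 = 5.649 mg/L.
Minimum DO = C_s − D_c = 11.4 − 5.649 = 5.751 mg/L.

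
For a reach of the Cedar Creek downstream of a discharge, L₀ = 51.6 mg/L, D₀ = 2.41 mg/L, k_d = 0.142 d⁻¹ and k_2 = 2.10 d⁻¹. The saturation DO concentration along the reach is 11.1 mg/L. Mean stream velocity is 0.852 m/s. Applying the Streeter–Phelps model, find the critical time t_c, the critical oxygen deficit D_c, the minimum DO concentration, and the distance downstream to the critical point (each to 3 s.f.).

With k_2/k_d = 14.79 and 1 − D₀(k_2−k_d)/(k_d L₀) = 0.3560,
t_c = ln(14.79 × 0.3560) / (2.10 − 0.142) = ln(5.265) / 1.958 = 1.661/1.958 = 0.8483 d.
D_c = (k_d/k_2) L₀ e^(−k_d t_c) = (0.142/2.10) × 51.6 × e^(−0.142×0.8483) = 0.06762 × 51.6 × 0.8865 = 3.093 mg/L.
Minimum DO = C_s − D_c = 11.1 − 3.093 = 8.007 mg/L.
x_c = v t_c = 0.852 m/s × 0.8483 d × 86400 s/d = 62450 m ≈ 62.4 km.

t_c ≈ 0.848 d; D_c ≈ 3.09 mg/L; min DO ≈ 8.01 mg/L; x_c ≈ 62.4 km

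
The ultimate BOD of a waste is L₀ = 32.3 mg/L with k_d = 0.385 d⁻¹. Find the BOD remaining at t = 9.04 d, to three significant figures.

L_t = L₀ e^(−k_d t) = 32.3 × e^(−0.385×9.04) = 32.3 × 0.03080 = 0.9947 mg/L.

L ≈ 0.995 mg/L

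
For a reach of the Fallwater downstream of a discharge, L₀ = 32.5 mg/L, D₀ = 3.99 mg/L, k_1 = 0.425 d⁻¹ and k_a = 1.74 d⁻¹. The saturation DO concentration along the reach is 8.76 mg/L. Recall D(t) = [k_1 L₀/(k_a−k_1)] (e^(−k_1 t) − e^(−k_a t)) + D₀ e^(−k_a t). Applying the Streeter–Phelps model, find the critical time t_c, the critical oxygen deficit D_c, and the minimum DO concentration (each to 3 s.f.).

t_c ≈ 0.709 d; D_c ≈ 5.87 mg/L; min DO ≈ 2.89 mg/L

At the critical point dD/dt = 0, so k_1 L₀ e^(−k_1 t) = k_a D. Substituting D(t) from the Streeter–Phelps equation and solving for t gives
t_c = ln[(k_a/k_1)(1 − D₀(k_a−k_1)/(k_1 L₀))] / (k_a−k_1).
Here k_a−k_1 = 1.315 d⁻¹ and 1 − D₀(k_a−k_1)/(k_1 L₀) = 1 − 3.99×1.315/(0.425×32.5) = 0.6201, so
t_c = ln(4.094 × 0.6201) / 1.315 = 0.9317 / 1.315 = 0.7085 d.
L(t_c) = L₀ e^(−k_1 t_c) = 32.5 × 0.7400 = 24.05 mg/L, and at the critical point k_a D_c = k_1 L, so D_c = (0.425/1.74) × 24.05 = 5.874 mg/L.
Minimum DO = C_s − D_c = 8.76 − 5.874 = 2.886 mg/L.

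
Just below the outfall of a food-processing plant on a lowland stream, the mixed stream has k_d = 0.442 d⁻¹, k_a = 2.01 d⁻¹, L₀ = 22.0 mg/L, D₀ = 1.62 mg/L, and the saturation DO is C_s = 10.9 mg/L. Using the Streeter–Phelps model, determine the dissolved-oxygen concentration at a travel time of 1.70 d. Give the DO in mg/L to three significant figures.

DO ≈ 8.13 mg/L

k_d L₀/(k_a−k_d) = 0.442×22.0/(2.01−0.442) = 9.724/1.568 = 6.202 mg/L.
e^(−k_d t) = e^(−0.442×1.700) = 0.4717; e^(−k_a t) = e^(−2.01×1.700) = 0.03281.
D = 6.202 × (0.4717 − 0.03281) + 1.62 × 0.03281 = 2.722 + 0.05315 = 2.775 mg/L.
DO = C_s − D = 10.9 − 2.775 = 8.125 mg/L.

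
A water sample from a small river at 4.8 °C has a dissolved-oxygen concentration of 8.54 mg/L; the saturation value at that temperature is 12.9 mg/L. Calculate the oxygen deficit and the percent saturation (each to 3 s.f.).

D ≈ 4.36 mg/L; 66.2 % saturation

D = C_s − C = 12.9 − 8.54 = 4.36 mg/L.
% saturation = 8.54/12.9 × 100 = 66.2 %.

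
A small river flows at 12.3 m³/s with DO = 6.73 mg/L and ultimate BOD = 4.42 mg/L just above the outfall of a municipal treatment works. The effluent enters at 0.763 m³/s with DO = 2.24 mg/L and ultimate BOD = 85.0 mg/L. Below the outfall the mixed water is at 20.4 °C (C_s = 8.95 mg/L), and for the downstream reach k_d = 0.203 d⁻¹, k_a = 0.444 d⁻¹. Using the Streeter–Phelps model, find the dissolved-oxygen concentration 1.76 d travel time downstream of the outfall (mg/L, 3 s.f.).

DO ≈ 5.95 mg/L

Mixed DO = (12.3×6.73 + 0.763×2.24)/(12.3+0.763) = 84.49/13.06 = 6.468 mg/L.
Mixed L₀ = (12.3×4.42 + 0.763×85.0)/(13.06) = 119.2/13.06 = 9.127 mg/L.
Initial deficit D₀ = C_s − DO₀ = 8.95 − 6.468 = 2.482 mg/L.
D(1.76) = [0.203×9.127/(0.444−0.203)](e^(−0.203×1.76) − e^(−0.444×1.76)) + 2.482 e^(−0.444×1.76)
= 7.688 × (0.6996 − 0.4577) + 2.482 × 0.4577 = 2.995 mg/L.
DO = 8.95 − 2.995 = 5.955 mg/L.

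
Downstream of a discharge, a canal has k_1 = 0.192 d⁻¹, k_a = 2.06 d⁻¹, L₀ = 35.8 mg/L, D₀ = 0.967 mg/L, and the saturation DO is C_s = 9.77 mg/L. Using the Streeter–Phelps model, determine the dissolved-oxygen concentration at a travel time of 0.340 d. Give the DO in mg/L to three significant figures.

k_1 L₀/(k_a−k_1) = 0.192×35.8/(2.06−0.192) = 6.874/1.868 = 3.680 mg/L.
e^(−k_1 t) = e^(−0.192×0.3400) = 0.9368; e^(−k_a t) = e^(−2.06×0.3400) = 0.4964.
D = 3.680 × (0.9368 − 0.4964) + 0.967 × 0.4964 = 1.621 + 0.4800 = 2.101 mg/L.
DO = C_s − D = 9.77 − 2.101 = 7.669 mg/L.

DO ≈ 7.67 mg/L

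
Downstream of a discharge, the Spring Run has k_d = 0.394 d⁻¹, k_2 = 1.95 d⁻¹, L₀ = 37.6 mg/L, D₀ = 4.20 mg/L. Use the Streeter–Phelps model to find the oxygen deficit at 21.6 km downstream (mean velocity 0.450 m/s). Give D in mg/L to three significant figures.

Travel time t = x/v = 21.6 km / (0.450 m/s) = 21600 m / 0.450 m/s = 48000 s = 0.5556 d.
k_d L₀/(k_2−k_d) = 0.394×37.6/(1.95−0.394) = 14.81/1.556 = 9.521 mg/L.
e^(−k_d t) = e^(−0.394×0.5556) = 0.8034; e^(−k_2 t) = e^(−1.95×0.5556) = 0.3385.
D = 9.521 × (0.8034 − 0.3385) + 4.20 × 0.3385 = 4.427 + 1.422 = 5.848 mg/L.

D ≈ 5.85 mg/L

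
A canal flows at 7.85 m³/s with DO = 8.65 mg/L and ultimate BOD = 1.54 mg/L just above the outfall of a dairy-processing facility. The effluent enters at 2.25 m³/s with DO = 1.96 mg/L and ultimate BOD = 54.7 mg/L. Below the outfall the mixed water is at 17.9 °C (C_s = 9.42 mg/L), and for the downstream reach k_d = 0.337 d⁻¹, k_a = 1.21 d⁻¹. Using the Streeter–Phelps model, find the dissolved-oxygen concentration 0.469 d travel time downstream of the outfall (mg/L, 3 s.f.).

DO ≈ 6.66 mg/L

Mixed DO = (7.85×8.65 + 2.25×1.96)/(7.85+2.25) = 72.31/10.10 = 7.160 mg/L.
Mixed L₀ = (7.85×1.54 + 2.25×54.7)/(10.10) = 135.2/10.10 = 13.38 mg/L.
Initial deficit D₀ = C_s − DO₀ = 9.42 − 7.160 = 2.260 mg/L.
D(0.469) = [0.337×13.38/(1.21−0.337)](e^(−0.337×0.469) − e^(−1.21×0.469)) + 2.260 e^(−1.21×0.469)
= 5.166 × (0.8538 − 0.5669) + 2.260 × 0.5669 = 2.763 mg/L.
DO = 9.42 − 2.763 = 6.657 mg/L.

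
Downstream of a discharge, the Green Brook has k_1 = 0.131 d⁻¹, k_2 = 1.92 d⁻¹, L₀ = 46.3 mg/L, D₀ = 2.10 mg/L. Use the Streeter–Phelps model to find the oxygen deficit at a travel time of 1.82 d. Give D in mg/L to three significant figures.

k_1 L₀/(k_2−k_1) = 0.131×46.3/(1.92−0.131) = 6.065/1.789 = 3.390 mg/L.
e^(−k_1 t) = e^(−0.131×1.820) = 0.7879; e^(−k_2 t) = e^(−1.92×1.820) = 0.03037.
D = 3.390 × (0.7879 − 0.03037) + 2.10 × 0.03037 = 2.568 + 0.06377 = 2.632 mg/L.

D ≈ 2.63 mg/L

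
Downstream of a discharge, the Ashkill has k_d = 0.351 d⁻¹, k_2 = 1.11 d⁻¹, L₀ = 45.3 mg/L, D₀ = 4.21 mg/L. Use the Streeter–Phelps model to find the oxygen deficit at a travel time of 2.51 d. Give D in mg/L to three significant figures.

k_d L₀/(k_2−k_d) = 0.351×45.3/(1.11−0.351) = 15.90/0.7590 = 20.95 mg/L.
e^(−k_d t) = e^(−0.351×2.510) = 0.4144; e^(−k_2 t) = e^(−1.11×2.510) = 0.06166.
D = 20.95 × (0.4144 − 0.06166) + 4.21 × 0.06166 = 7.389 + 0.2596 = 7.648 mg/L.

D ≈ 7.65 mg/L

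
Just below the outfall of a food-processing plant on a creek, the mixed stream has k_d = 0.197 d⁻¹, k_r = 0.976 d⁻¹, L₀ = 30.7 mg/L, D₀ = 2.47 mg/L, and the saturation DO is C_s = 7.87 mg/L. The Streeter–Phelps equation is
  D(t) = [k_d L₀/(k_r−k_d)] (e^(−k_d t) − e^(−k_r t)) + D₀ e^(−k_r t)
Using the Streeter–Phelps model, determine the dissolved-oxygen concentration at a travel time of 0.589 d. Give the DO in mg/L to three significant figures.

k_d L₀/(k_r−k_d) = 0.197×30.7/(0.976−0.197) = 6.048/0.7790 = 7.764 mg/L.
e^(−k_d t) = e^(−0.197×0.5890) = 0.8904; e^(−k_r t) = e^(−0.976×0.5890) = 0.5628.
D = 7.764 × (0.8904 − 0.5628) + 2.47 × 0.5628 = 2.544 + 1.390 = 3.934 mg/L.
DO = C_s − D = 7.87 − 3.934 = 3.936 mg/L.

DO ≈ 3.94 mg/L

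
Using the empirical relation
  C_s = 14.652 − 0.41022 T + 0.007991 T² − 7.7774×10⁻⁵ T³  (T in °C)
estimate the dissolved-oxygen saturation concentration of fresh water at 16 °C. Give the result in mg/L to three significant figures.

C_s ≈ 9.82 mg/L

C_s = 14.652 − 0.41022×16 + 0.007991×16² − 7.7774×10⁻⁵×16³ = 9.816 mg/L.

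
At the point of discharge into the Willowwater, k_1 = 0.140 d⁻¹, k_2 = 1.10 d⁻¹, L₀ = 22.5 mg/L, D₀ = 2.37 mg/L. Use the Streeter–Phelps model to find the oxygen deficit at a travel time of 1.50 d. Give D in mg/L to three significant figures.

D ≈ 2.48 mg/L

k_1 L₀/(k_2−k_1) = 0.140×22.5/(1.10−0.140) = 3.150/0.9600 = 3.281 mg/L.
e^(−k_1 t) = e^(−0.140×1.500) = 0.8106; e^(−k_2 t) = e^(−1.10×1.500) = 0.1920.
D = 3.281 × (0.8106 − 0.1920) + 2.37 × 0.1920 = 2.030 + 0.4552 = 2.485 mg/L.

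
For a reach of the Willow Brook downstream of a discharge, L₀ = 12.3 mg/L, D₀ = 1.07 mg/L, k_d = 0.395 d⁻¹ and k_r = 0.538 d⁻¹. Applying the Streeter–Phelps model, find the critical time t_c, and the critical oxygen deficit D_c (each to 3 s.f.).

t_c ≈ 1.94 d; D_c ≈ 4.20 mg/L

At the critical point dD/dt = 0, so k_d L₀ e^(−k_d t) = k_r D. Substituting D(t) from the Streeter–Phelps equation and solving for t gives
t_c = ln[(k_r/k_d)(1 − D₀(k_r−k_d)/(k_d L₀))] / (k_r−k_d).
Here k_r−k_d = 0.1430 d⁻¹ and 1 − D₀(k_r−k_d)/(k_d L₀) = 1 − 1.07×0.1430/(0.395×12.3) = 0.9685, so
t_c = ln(1.362 × 0.9685) / 0.1430 = 0.2770 / 0.1430 = 1.937 d.
L(t_c) = L₀ e^(−k_d t_c) = 12.3 × 0.4653 = 5.723 mg/L, and at the critical point k_r D_c = k_d L, so D_c = (0.395/0.538) × 5.723 = 4.202 mg/L.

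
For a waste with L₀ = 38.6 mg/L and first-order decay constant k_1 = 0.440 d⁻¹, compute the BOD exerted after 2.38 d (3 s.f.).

y_t = L₀(1 − e^(−k_1 t)) = 38.6 × (1 − e^(−0.440×2.38))
= 38.6 × (1 − 0.3509) = 38.6 × 0.6491 = 25.05 mg/L.

y ≈ 25.1 mg/L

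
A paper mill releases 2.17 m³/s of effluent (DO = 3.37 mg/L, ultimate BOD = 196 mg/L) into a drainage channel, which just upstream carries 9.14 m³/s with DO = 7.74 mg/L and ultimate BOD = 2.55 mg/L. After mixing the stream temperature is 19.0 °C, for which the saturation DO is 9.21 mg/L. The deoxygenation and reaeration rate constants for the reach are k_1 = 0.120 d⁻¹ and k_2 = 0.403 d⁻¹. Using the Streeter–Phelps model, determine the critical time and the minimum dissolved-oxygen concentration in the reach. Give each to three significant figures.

Mixed DO = (9.14×7.74 + 2.17×3.37)/(9.14+2.17) = 78.06/11.31 = 6.902 mg/L.
Mixed L₀ = (9.14×2.55 + 2.17×196)/(11.31) = 448.6/11.31 = 39.67 mg/L.
Initial deficit D₀ = C_s − DO₀ = 9.21 − 6.902 = 2.308 mg/L.
t_c = (1/0.2830) ln[(0.403/0.120)(1 − 2.308×0.2830/(0.120×39.67))] = 3.534 × ln(2.897) = 3.759 d.
D_c = (0.120/0.403) × 39.67 × e^(−0.120×3.759) = 0.2978 × 39.67 × 0.6369 = 7.523 mg/L.
Minimum DO = 9.21 − 7.523 = 1.687 mg/L.

t_c ≈ 3.76 d; minimum DO ≈ 1.69 mg/L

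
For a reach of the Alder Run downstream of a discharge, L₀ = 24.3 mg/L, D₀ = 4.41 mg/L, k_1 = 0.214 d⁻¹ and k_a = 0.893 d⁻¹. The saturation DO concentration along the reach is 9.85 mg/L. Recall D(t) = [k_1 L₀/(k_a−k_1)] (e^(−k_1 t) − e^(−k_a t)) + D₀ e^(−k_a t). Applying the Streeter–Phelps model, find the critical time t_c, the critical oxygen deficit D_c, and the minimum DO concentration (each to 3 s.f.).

t_c ≈ 0.841 d; D_c ≈ 4.86 mg/L; min DO ≈ 4.99 mg/L

With k_a/k_1 = 4.173 and 1 − D₀(k_a−k_1)/(k_1 L₀) = 0.4242,
t_c = ln(4.173 × 0.4242) / (0.893 − 0.214) = ln(1.770) / 0.6790 = 0.5710/0.6790 = 0.8410 d.
D_c = (k_1/k_a) L₀ e^(−k_1 t_c) = (0.214/0.893) × 24.3 × e^(−0.214×0.8410) = 0.2396 × 24.3 × 0.8353 = 4.864 mg/L.
Minimum DO = C_s − D_c = 9.85 − 4.864 = 4.986 mg/L.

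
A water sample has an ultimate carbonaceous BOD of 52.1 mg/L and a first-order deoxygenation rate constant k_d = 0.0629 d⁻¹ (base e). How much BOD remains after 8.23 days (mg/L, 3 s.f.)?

L_t = L₀ e^(−k_d t) = 52.1 × e^(−0.0629×8.23) = 52.1 × 0.5959 = 31.05 mg/L.

L ≈ 31.0 mg/L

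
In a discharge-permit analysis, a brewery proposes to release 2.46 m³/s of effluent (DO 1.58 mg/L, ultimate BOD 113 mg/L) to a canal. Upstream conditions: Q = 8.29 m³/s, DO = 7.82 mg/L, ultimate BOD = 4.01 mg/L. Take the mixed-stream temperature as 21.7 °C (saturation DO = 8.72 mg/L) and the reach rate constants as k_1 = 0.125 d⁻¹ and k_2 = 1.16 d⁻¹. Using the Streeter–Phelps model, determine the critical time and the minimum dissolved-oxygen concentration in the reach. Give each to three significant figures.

Mixed DO = (8.29×7.82 + 2.46×1.58)/(8.29+2.46) = 68.71/10.75 = 6.392 mg/L.
Mixed L₀ = (8.29×4.01 + 2.46×113)/(10.75) = 311.2/10.75 = 28.95 mg/L.
Initial deficit D₀ = C_s − DO₀ = 8.72 − 6.392 = 2.328 mg/L.
t_c = (1/1.035) ln[(1.16/0.125)(1 − 2.328×1.035/(0.125×28.95))] = 0.9662 × ln(3.101) = 1.094 d.
D_c = (0.125/1.16) × 28.95 × e^(−0.125×1.094) = 0.1078 × 28.95 × 0.8722 = 2.721 mg/L.
Minimum DO = 8.72 − 2.721 = 5.999 mg/L.

t_c ≈ 1.09 d; minimum DO ≈ 6.00 mg/L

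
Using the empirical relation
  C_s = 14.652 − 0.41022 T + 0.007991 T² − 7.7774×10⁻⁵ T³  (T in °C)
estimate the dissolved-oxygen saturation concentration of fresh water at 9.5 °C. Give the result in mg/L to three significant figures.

C_s = 14.652 − 0.41022×9.5 + 0.007991×9.5² − 7.7774×10⁻⁵×9.5³ = 11.41 mg/L.

C_s ≈ 11.4 mg/L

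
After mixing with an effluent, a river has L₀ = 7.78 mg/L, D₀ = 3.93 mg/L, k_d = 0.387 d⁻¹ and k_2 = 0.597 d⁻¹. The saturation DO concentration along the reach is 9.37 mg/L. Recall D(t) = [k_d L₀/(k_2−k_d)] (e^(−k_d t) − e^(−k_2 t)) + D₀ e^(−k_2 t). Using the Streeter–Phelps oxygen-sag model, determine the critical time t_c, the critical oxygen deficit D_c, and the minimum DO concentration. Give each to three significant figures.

t_c = [1/(k_2−k_d)] ln[(k_2/k_d)(1 − D₀(k_2−k_d)/(k_d L₀))]
= [1/(0.597−0.387)] ln[(0.597/0.387)(1 − 3.93×0.2100/(0.387×7.78))]
= (1/0.2100) ln[1.543 × 0.7259] = 4.762 × ln(1.120) = 4.762 × 0.1131 = 0.5388 d.
D_c = (k_d/k_2) L₀ e^(−k_d t_c) = (0.387/0.597) × 7.78 × e^(−0.387×0.5388) = 0.6482 × 7.78 × 0.8118 = 4.094 mg/L.
Minimum DO = C_s − D_c = 9.37 − 4.094 = 5.276 mg/L.

t_c ≈ 0.539 d; D_c ≈ 4.09 mg/L; min DO ≈ 5.28 mg/L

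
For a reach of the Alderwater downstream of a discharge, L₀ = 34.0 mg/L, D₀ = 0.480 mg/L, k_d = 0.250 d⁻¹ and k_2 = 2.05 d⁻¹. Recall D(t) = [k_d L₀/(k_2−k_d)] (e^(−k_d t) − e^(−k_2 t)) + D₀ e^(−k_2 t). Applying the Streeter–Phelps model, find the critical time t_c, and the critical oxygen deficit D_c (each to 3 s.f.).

t_c ≈ 1.11 d; D_c ≈ 3.14 mg/L

At the critical point dD/dt = 0, so k_d L₀ e^(−k_d t) = k_2 D. Substituting D(t) from the Streeter–Phelps equation and solving for t gives
t_c = ln[(k_2/k_d)(1 − D₀(k_2−k_d)/(k_d L₀))] / (k_2−k_d).
Here k_2−k_d = 1.800 d⁻¹ and 1 − D₀(k_2−k_d)/(k_d L₀) = 1 − 0.480×1.800/(0.250×34.0) = 0.8984, so
t_c = ln(8.200 × 0.8984) / 1.800 = 1.997 / 1.800 = 1.109 d.
L(t_c) = L₀ e^(−k_d t_c) = 34.0 × 0.7578 = 25.76 mg/L, and at the critical point k_2 D_c = k_d L, so D_c = (0.250/2.05) × 25.76 = 3.142 mg/L.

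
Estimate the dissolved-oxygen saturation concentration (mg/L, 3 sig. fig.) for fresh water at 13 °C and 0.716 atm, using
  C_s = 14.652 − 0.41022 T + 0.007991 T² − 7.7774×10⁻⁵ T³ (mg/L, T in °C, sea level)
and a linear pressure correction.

At sea level: C_s = 14.652 − 0.41022×13 + 0.007991×13² − 7.7774×10⁻⁵×13³ = 10.50 mg/L.
Pressure correction: C_s' = 10.50 × 0.716 = 7.517 mg/L.

C_s ≈ 7.52 mg/L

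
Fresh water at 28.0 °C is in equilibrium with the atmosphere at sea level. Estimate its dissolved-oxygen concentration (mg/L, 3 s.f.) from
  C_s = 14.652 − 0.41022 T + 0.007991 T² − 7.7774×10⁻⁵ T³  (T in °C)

C_s ≈ 7.72 mg/L

C_s = 14.652 − 0.41022×28.0 + 0.007991×28.0² − 7.7774×10⁻⁵×28.0³ = 7.723 mg/L.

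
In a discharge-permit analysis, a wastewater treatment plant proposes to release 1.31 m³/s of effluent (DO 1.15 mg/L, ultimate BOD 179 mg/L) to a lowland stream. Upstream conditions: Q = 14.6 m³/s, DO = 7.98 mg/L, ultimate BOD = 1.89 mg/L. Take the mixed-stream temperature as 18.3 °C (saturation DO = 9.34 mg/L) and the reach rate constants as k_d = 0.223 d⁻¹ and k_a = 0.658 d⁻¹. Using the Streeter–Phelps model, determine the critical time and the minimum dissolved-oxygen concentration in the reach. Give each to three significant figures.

t_c ≈ 1.89 d; minimum DO ≈ 5.68 mg/L

Mixed DO = (14.6×7.98 + 1.31×1.15)/(14.6+1.31) = 118.0/15.91 = 7.418 mg/L.
Mixed L₀ = (14.6×1.89 + 1.31×179)/(15.91) = 262.1/15.91 = 16.47 mg/L.
Initial deficit D₀ = C_s − DO₀ = 9.34 − 7.418 = 1.922 mg/L.
t_c = (1/0.4350) ln[(0.658/0.223)(1 − 1.922×0.4350/(0.223×16.47))] = 2.299 × ln(2.279) = 1.894 d.
D_c = (0.223/0.658) × 16.47 × e^(−0.223×1.894) = 0.3389 × 16.47 × 0.6556 = 3.660 mg/L.
Minimum DO = 9.34 − 3.660 = 5.680 mg/L.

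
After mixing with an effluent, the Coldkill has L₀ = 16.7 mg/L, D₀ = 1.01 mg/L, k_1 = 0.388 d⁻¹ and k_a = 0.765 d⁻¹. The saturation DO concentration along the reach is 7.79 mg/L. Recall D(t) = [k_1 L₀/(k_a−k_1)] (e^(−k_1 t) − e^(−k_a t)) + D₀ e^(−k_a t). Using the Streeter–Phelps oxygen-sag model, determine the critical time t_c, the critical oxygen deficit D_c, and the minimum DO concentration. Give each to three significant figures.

t_c ≈ 1.64 d; D_c ≈ 4.48 mg/L; min DO ≈ 3.31 mg/L

With k_a/k_1 = 1.972 and 1 − D₀(k_a−k_1)/(k_1 L₀) = 0.9412,
t_c = ln(1.972 × 0.9412) / (0.765 − 0.388) = ln(1.856) / 0.3770 = 0.6183/0.3770 = 1.640 d.
L(t_c) = L₀ e^(−k_1 t_c) = 16.7 × 0.5292 = 8.838 mg/L, and at the critical point k_a D_c = k_1 L, so D_c = (0.388/0.765) × 8.838 = 4.483 mg/L.
Minimum DO = C_s − D_c = 7.79 − 4.483 = 3.307 mg/L.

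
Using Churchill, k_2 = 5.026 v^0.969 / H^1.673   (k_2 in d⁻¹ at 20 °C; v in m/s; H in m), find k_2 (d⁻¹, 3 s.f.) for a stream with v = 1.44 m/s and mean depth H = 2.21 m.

k_2 ≈ 1.90 d⁻¹

k_2 = 5.026 × 1.44^0.969 / 2.21^1.673 = 5.026 × 1.424 / 3.768 = 1.899 d⁻¹.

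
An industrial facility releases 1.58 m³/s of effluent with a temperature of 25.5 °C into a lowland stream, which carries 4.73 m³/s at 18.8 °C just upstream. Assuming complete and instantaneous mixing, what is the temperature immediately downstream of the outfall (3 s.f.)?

20.5 °C

Flow-weighted mixing: C = (Q_r C_r + Q_w C_w)/(Q_r + Q_w)
= (4.73×18.8 + 1.58×25.5)/(4.73 + 1.58) = 129.2/6.310 = 20.48 °C.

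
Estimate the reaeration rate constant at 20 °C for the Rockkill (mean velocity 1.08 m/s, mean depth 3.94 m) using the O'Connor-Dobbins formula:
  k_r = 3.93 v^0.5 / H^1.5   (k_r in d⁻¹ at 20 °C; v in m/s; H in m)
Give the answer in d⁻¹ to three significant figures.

k_r ≈ 0.522 d⁻¹

k_r = 3.93 × 1.08^0.5 / 3.94^1.5 = 3.93 × 1.039 / 7.821 = 0.5222 d⁻¹.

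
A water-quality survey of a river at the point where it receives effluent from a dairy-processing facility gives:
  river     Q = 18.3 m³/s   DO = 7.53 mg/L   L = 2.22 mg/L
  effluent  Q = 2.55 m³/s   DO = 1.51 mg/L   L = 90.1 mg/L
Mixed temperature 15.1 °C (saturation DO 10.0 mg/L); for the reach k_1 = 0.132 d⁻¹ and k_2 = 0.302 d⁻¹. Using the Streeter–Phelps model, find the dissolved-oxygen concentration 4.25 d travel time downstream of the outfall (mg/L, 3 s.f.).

DO ≈ 6.16 mg/L

Mixed DO = (18.3×7.53 + 2.55×1.51)/(18.3+2.55) = 141.6/20.85 = 6.794 mg/L.
Mixed L₀ = (18.3×2.22 + 2.55×90.1)/(20.85) = 270.4/20.85 = 12.97 mg/L.
Initial deficit D₀ = C_s − DO₀ = 10.0 − 6.794 = 3.206 mg/L.
D(4.25) = [0.132×12.97/(0.302−0.132)](e^(−0.132×4.25) − e^(−0.302×4.25)) + 3.206 e^(−0.302×4.25)
= 10.07 × (0.5706 − 0.2771) + 3.206 × 0.2771 = 3.844 mg/L.
DO = 10.0 − 3.844 = 6.156 mg/L.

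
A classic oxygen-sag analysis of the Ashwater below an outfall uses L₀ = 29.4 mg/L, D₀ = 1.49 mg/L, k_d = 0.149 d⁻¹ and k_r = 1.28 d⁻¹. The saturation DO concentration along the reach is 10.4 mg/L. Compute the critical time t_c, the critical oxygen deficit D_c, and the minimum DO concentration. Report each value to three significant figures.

t_c ≈ 1.47 d; D_c ≈ 2.75 mg/L; min DO ≈ 7.65 mg/L

With k_r/k_d = 8.591 and 1 − D₀(k_r−k_d)/(k_d L₀) = 0.6153,
t_c = ln(8.591 × 0.6153) / (1.28 − 0.149) = ln(5.286) / 1.131 = 1.665/1.131 = 1.472 d.
L(t_c) = L₀ e^(−k_d t_c) = 29.4 × 0.8030 = 23.61 mg/L, and at the critical point k_r D_c = k_d L, so D_c = (0.149/1.28) × 23.61 = 2.748 mg/L.
Minimum DO = C_s − D_c = 10.4 − 2.748 = 7.652 mg/L.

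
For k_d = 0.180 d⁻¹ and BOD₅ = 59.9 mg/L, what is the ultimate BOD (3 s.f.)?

L₀ ≈ 101 mg/L

BOD₅ = L₀(1 − e^(−5k_d)) ⇒ L₀ = BOD₅ / (1 − e^(−5×0.180))
= 59.9 / (1 − 0.4066) = 59.9 / 0.5934 = 100.9 mg/L.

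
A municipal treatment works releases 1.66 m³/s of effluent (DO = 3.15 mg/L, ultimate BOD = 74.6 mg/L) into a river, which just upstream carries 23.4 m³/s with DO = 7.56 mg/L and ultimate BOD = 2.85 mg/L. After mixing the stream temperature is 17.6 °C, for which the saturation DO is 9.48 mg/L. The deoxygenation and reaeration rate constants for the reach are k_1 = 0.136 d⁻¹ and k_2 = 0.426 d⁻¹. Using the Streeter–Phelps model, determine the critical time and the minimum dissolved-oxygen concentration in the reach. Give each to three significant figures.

Mixed DO = (23.4×7.56 + 1.66×3.15)/(23.4+1.66) = 182.1/25.06 = 7.268 mg/L.
Mixed L₀ = (23.4×2.85 + 1.66×74.6)/(25.06) = 190.5/25.06 = 7.603 mg/L.
Initial deficit D₀ = C_s − DO₀ = 9.48 − 7.268 = 2.212 mg/L.
t_c = (1/0.2900) ln[(0.426/0.136)(1 − 2.212×0.2900/(0.136×7.603))] = 3.448 × ln(1.189) = 0.5968 d.
D_c = (0.136/0.426) × 7.603 × e^(−0.136×0.5968) = 0.3192 × 7.603 × 0.9220 = 2.238 mg/L.
Minimum DO = 9.48 − 2.238 = 7.242 mg/L.

t_c ≈ 0.597 d; minimum DO ≈ 7.24 mg/L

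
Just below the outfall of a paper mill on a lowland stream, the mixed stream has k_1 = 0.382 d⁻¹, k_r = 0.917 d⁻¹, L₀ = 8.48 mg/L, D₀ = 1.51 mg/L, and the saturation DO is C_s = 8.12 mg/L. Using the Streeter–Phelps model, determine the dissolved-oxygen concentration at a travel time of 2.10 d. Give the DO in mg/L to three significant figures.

k_1 L₀/(k_r−k_1) = 0.382×8.48/(0.917−0.382) = 3.239/0.5350 = 6.055 mg/L.
e^(−k_1 t) = e^(−0.382×2.100) = 0.4483; e^(−k_r t) = e^(−0.917×2.100) = 0.1458.
D = 6.055 × (0.4483 − 0.1458) + 1.51 × 0.1458 = 1.832 + 0.2201 = 2.052 mg/L.
DO = C_s − D = 8.12 − 2.052 = 6.068 mg/L.

DO ≈ 6.07 mg/L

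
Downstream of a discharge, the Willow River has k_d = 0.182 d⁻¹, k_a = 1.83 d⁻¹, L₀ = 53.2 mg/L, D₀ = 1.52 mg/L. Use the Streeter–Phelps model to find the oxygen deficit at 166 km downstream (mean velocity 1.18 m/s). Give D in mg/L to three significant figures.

D ≈ 4.15 mg/L

Travel time t = x/v = 166 km / (1.18 m/s) = 166000 m / 1.18 m/s = 140700 s = 1.628 d.
k_d L₀/(k_a−k_d) = 0.182×53.2/(1.83−0.182) = 9.682/1.648 = 5.875 mg/L.
e^(−k_d t) = e^(−0.182×1.628) = 0.7435; e^(−k_a t) = e^(−1.83×1.628) = 0.05081.
D = 5.875 × (0.7435 − 0.05081) + 1.52 × 0.05081 = 4.070 + 0.07723 = 4.147 mg/L.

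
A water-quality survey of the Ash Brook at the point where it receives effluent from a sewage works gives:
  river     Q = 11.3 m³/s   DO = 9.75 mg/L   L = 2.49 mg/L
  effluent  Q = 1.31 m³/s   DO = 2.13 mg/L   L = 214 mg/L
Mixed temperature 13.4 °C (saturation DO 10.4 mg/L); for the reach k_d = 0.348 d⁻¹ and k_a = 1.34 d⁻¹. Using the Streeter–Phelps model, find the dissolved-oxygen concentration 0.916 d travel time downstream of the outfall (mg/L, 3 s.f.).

Mixed DO = (11.3×9.75 + 1.31×2.13)/(11.3+1.31) = 113.0/12.61 = 8.958 mg/L.
Mixed L₀ = (11.3×2.49 + 1.31×214)/(12.61) = 308.5/12.61 = 24.46 mg/L.
Initial deficit D₀ = C_s − DO₀ = 10.4 − 8.958 = 1.442 mg/L.
D(0.916) = [0.348×24.46/(1.34−0.348)](e^(−0.348×0.916) − e^(−1.34×0.916)) + 1.442 e^(−1.34×0.916)
= 8.582 × (0.7270 − 0.2930) + 1.442 × 0.2930 = 4.147 mg/L.
DO = 10.4 − 4.147 = 6.253 mg/L.

DO ≈ 6.25 mg/L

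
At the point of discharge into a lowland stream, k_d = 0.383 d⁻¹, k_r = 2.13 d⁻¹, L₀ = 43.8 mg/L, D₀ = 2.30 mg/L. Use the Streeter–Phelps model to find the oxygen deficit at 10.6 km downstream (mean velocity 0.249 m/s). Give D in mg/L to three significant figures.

Travel time t = x/v = 10.6 km / (0.249 m/s) = 10600 m / 0.249 m/s = 42570 s = 0.4927 d.
k_d L₀/(k_r−k_d) = 0.383×43.8/(2.13−0.383) = 16.78/1.747 = 9.602 mg/L.
e^(−k_d t) = e^(−0.383×0.4927) = 0.8280; e^(−k_r t) = e^(−2.13×0.4927) = 0.3501.
D = 9.602 × (0.8280 − 0.3501) + 2.30 × 0.3501 = 4.589 + 0.8053 = 5.394 mg/L.

D ≈ 5.39 mg/L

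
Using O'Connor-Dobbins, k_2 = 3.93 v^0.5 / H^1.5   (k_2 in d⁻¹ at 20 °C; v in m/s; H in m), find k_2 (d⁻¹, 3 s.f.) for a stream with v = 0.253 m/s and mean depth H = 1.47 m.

k_2 = 3.93 × 0.253^0.5 / 1.47^1.5 = 3.93 × 0.5030 / 1.782 = 1.109 d⁻¹.

k_2 ≈ 1.11 d⁻¹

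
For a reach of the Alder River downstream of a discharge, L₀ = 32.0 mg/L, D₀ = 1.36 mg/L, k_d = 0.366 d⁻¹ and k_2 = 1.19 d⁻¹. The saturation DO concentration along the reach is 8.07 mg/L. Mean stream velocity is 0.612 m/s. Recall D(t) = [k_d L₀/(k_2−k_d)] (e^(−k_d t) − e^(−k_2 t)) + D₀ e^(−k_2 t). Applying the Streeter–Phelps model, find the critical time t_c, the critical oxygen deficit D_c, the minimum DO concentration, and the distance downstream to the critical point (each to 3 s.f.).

t_c ≈ 1.31 d; D_c ≈ 6.10 mg/L; min DO ≈ 1.97 mg/L; x_c ≈ 69.2 km

At the critical point dD/dt = 0, so k_d L₀ e^(−k_d t) = k_2 D. Substituting D(t) from the Streeter–Phelps equation and solving for t gives
t_c = ln[(k_2/k_d)(1 − D₀(k_2−k_d)/(k_d L₀))] / (k_2−k_d).
Here k_2−k_d = 0.8240 d⁻¹ and 1 − D₀(k_2−k_d)/(k_d L₀) = 1 − 1.36×0.8240/(0.366×32.0) = 0.9043, so
t_c = ln(3.251 × 0.9043) / 0.8240 = 1.078 / 0.8240 = 1.309 d.
L(t_c) = L₀ e^(−k_d t_c) = 32.0 × 0.6194 = 19.82 mg/L, and at the critical point k_2 D_c = k_d L, so D_c = (0.366/1.19) × 19.82 = 6.096 mg/L.
Minimum DO = C_s − D_c = 8.07 − 6.096 = 1.974 mg/L.
x_c = v t_c = 0.612 m/s × 1.309 d × 86400 s/d = 69210 m ≈ 69.2 km.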